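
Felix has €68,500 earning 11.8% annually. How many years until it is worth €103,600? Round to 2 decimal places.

3.71 years

(1+i)^n = 103600/68500 = 1.51241, so n = ln 1.51241 / ln 1.118 = 3.7090 years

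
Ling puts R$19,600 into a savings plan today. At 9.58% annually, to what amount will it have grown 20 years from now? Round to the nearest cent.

19,600 × (1+0.0958)^20 = 19,600 × 6.231978 = 122,146.7717

R$122,146.77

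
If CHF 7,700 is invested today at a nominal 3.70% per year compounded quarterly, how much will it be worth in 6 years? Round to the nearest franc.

Periodic rate i = 0.037/4 = 0.00925; n = 6 × 4 = 24 periods.
7,700 × (1+0.00925)^24 = 7,700 × 1.247298 = 9,604.1939

CHF 9,604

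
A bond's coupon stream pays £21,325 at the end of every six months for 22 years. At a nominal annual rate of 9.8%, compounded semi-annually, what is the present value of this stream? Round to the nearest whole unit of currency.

With 2 periods per year: i = 0.049, n = 44.
Annuity factor a(44|0.049) = 17.921125; PV = 21325 × 17.921125 = 382,167.9940

£382,168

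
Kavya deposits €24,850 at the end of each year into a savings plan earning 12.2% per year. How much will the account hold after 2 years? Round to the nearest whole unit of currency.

FV = 24850 × [(1+0.122)^2 − 1] / 0.122 = 24850 × 2.122000 = 52,731.7000

€52,732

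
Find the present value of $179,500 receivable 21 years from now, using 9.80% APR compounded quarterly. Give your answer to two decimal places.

$23,499.55

With 4 periods per year: i = 0.0245, n = 84.
PV = FV·(1+i)^(−n) = 179,500 × 0.130917 = 23,499.5520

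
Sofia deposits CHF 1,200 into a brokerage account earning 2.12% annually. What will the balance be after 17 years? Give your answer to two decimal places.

CHF 1,714.21

FV = 1,200 × (1 + 0.0212)^17 = 1,714.2137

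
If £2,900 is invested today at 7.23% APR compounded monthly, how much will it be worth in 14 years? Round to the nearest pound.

£7,956

Periodic rate i = 0.0723/12 = 0.006025; n = 14 × 12 = 168 periods.
2,900 × (1+0.006025)^168 = 2,900 × 2.743304 = 7,955.5809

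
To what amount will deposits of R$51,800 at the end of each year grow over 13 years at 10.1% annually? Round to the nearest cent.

FV = PMT · [(1+i)^n − 1] / i = 51800 · 24.686080 = 1,278,738.9388

R$1,278,738.94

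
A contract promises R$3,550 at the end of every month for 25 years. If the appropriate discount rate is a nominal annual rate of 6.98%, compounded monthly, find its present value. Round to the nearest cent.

With 12 periods per year: i = 0.00581667, n = 300.
PV = PMT · [1 − (1+i)^(−n)] / i = 3550 · 141.742671 = 503,186.4804

R$503,186.48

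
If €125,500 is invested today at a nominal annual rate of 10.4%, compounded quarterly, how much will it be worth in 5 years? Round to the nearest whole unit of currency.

€209,696

With 4 periods per year: i = 0.026, n = 20.
125,500 × (1+0.026)^20 = 125,500 × 1.670888 = 209,696.3839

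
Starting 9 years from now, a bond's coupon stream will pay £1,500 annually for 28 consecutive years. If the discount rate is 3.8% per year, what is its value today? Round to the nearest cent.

£18,981.96

PV at t=8 (ordinary 28-year annuity): 1500 × a(28|0.038) = 1500 × 17.054094 = 25,581.1407
PV₀ = 25,581.1407 / (1+0.038)^8 = 25,581.1407 / 1.347655 = 18,981.9611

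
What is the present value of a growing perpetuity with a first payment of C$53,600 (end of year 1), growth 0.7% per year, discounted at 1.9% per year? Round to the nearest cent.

PV = PMT / (i − g) = 53600 / (0.019 − 0.007) = 53600 / 0.012000 = 4,466,666.6667

C$4,466,666.67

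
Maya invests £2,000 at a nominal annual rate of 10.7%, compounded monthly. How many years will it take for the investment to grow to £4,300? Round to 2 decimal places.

7.19 years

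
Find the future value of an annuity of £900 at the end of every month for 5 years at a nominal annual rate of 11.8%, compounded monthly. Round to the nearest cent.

i = 0.118/12 = 0.00983333 per month; n = 5·12 = 60.
FV = PMT · [(1+i)^n − 1] / i = 900 · 81.233582 = 73,110.2234

£73,110.22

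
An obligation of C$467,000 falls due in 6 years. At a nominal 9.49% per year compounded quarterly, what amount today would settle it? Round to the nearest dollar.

C$266,022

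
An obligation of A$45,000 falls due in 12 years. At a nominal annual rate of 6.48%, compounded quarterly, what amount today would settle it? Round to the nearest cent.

With 4 periods per year: i = 0.0162, n = 48.
Discount factor = (1+0.0162)^(−48) = 0.462380; PV = 45,000 × 0.462380 = 20,807.0910

A$20,807.09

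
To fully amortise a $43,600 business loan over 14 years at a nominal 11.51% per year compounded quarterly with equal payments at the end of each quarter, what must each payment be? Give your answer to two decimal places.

$1,576.52

With 4 periods per year: i = 0.028775, n = 56.
PMT = 43600 / ( [1 − (1+0.028775)^(−56)] / 0.028775 ) = 43600 / 27.655923 = 1,576.5158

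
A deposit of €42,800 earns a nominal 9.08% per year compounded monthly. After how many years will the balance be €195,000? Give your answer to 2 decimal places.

Periodic rate i = 0.0908/12 = 0.00756667.
n = ln(195000/42800) / ln(1+0.00756667) = ln(4.55607) / 0.007538 = 201.1707 months
= 201.1707/12 years

16.76 years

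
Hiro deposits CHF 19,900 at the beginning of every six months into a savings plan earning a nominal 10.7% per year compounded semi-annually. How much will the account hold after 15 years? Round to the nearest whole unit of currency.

CHF 1,479,552

Periodic rate i = 0.107/2 = 0.0535; n = 15 × 2 = 30 periods.
FV = PMT · [(1+i)^n − 1] / i × (1+i) = 19900 · 74.349350 = 1,479,552.0664
(annuity-due: payments at period start, so ×(1+i).)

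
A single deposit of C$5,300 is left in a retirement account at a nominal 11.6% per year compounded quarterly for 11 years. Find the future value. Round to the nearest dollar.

With 4 periods per year: i = 0.029, n = 44.
FV = 5,300 × (1 + 0.029)^44 = 18,644.5695

C$18,645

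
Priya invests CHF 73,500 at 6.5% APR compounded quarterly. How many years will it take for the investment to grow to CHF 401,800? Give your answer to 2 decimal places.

26.35 years

Periodic rate i = 0.065/4 = 0.01625.
n = ln(401800/73500) / ln(1+0.01625) = ln(5.46667) / 0.016119 = 105.3805 quarters
= 105.3805/4 years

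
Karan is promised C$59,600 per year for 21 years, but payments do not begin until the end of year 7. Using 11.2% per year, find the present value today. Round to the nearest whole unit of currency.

PV at t=6 (ordinary 21-year annuity): 59600 × a(21|0.112) = 59600 × 7.967885 = 474,885.9737
Discount back 6 years: 474,885.9737 × (1+0.112)^(−6) = 474,885.9737 × 0.528897 = 251,165.8668

C$251,166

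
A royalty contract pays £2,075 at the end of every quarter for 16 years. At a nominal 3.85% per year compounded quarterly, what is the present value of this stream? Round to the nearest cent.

With 4 periods per year: i = 0.009625, n = 64.
PV = 2075 × [1 − (1+0.009625)^(−64)] / 0.009625 = 2075 × 47.616229 = 98,803.6748

£98,803.67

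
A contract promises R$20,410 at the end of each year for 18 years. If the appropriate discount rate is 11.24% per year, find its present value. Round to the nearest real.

Annuity factor a(18|0.1124) = 7.589013; PV = 20410 × 7.589013 = 154,891.7569

R$154,892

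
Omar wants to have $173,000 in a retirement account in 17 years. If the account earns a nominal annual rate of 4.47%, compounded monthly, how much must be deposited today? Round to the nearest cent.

$81,028.70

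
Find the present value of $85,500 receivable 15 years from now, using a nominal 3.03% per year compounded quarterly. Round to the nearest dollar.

$54,365

With 4 periods per year: i = 0.007575, n = 60.
PV = 85,500 / (1 + 0.007575)^60 = 85,500 / 1.572690 = 54,365.4668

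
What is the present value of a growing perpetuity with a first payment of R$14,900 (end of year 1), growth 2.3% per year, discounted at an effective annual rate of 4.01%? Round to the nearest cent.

R$871,345.03

PV = PMT / (i − g) = 14900 / (0.0401 − 0.023) = 14900 / 0.017100 = 871,345.0292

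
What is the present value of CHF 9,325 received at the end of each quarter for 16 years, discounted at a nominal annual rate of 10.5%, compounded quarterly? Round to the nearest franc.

CHF 287,580

i = 0.105/4 = 0.02625 per quarter; n = 16·4 = 64.
PV = 9325 × [1 − (1+0.02625)^(−64)] / 0.02625 = 9325 × 30.839730 = 287,580.4864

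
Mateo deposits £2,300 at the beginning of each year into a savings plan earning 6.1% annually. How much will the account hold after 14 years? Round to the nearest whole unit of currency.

FV = PMT · [(1+i)^n − 1] / i × (1+i) = 2300 · 22.454043 = 51,644.2991
Payments are at the start of each period, so multiply by (1+i).

£51,644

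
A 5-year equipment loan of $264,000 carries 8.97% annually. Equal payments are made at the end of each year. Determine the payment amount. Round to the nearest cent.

$67,819.58

PMT = 264000 / ( [1 − (1+0.0897)^(−5)] / 0.0897 ) = 264000 / 3.892681 = 67,819.5848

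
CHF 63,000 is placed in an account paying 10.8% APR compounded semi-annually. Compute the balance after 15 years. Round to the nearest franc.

CHF 305,182

Periodic rate i = 0.108/2 = 0.054; n = 15 × 2 = 30 periods.
FV = 63,000 × (1 + 0.054)^30 = 305,181.9725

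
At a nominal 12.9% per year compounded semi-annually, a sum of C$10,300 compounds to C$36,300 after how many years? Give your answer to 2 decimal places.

10.08 years

Periodic rate i = 0.129/2 = 0.0645.
n = ln(36300/10300) / ln(1+0.0645) = ln(3.52427) / 0.062505 = 20.1531 half-years
= 20.1531/2 years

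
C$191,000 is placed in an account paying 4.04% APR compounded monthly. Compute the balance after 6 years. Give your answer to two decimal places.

Periodic rate i = 0.0404/12 = 0.00336667; n = 6 × 12 = 72 periods.
191,000 × (1+0.00336667)^72 = 191,000 × 1.273785 = 243,292.9570

C$243,292.96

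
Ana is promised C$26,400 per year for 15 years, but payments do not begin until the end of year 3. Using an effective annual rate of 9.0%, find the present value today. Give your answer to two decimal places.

C$179,111.33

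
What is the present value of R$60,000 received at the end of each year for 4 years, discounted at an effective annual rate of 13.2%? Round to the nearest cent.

R$177,729.18

PV = 60000 × [1 − (1+0.132)^(−4)] / 0.132 = 60000 × 2.962153 = 177,729.1849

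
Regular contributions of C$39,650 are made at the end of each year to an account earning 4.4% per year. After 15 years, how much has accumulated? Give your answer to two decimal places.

C$817,951.19

Accumulation factor s(15|0.044) = 20.629286; FV = 39650 × 20.629286 = 817,951.1867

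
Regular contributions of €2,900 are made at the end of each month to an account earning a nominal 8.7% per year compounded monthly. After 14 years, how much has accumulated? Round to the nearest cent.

€946,239.63

i = 0.087/12 = 0.00725 per month; n = 14·12 = 168.
FV = PMT · [(1+i)^n − 1] / i = 2900 · 326.289526 = 946,239.6254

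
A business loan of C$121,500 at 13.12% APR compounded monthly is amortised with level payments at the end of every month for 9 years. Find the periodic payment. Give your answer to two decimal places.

C$1,922.45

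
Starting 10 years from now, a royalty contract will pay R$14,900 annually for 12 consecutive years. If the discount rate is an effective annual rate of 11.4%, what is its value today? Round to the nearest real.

Value one period before first payment (t=9): 14900 × [1 − (1+0.114)^(−12)] / 0.114 = 14900 × 6.370484 = 94,920.2062
Discount back 9 years: 94,920.2062 × (1+0.114)^(−9) = 94,920.2062 × 0.378472 = 35,924.6012

R$35,925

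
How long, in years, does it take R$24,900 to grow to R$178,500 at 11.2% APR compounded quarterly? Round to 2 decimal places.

17.83 years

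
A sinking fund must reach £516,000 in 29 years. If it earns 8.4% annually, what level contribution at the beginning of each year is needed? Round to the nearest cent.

£4,266.60

FV-annuity factor × (1+i) = 120.939322; PMT = 516000 / 120.939322 = 4,266.6024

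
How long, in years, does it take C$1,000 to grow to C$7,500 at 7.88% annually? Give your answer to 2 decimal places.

26.56 years

(1+i)^n = 7500/1000 = 7.50000, so n = ln 7.50000 / ln 1.0788 = 26.5646 years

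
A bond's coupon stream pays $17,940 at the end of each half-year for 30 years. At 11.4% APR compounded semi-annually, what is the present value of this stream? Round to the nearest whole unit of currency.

i = 0.114/2 = 0.057 per half-year; n = 30·2 = 60.
PV = 17940 × [1 − (1+0.057)^(−60)] / 0.057 = 17940 × 16.913446 = 303,427.2135

$303,427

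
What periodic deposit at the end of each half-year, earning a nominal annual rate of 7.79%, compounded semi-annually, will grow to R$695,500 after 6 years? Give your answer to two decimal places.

Periodic rate i = 0.0779/2 = 0.03895; n = 6 × 2 = 12 periods.
PMT = 695500 / ( [(1+0.03895)^12 − 1] / 0.03895 ) = 695500 / 14.935621 = 46,566.5265

R$46,566.53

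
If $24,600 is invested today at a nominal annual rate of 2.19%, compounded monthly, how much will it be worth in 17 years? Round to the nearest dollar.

$35,684

Periodic rate i = 0.0219/12 = 0.001825; n = 17 × 12 = 204 periods.
FV = 24,600 × (1 + 0.001825)^204 = 35,684.1685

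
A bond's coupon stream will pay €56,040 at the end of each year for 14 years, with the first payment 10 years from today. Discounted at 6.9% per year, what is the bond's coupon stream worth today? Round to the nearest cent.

PV at t=9 (ordinary 14-year annuity): 56040 × a(14|0.069) = 56040 × 8.798156 = 493,048.6668
PV₀ = 493,048.6668 / (1+0.069)^9 = 493,048.6668 / 1.823053 = 270,452.1523

€270,452.15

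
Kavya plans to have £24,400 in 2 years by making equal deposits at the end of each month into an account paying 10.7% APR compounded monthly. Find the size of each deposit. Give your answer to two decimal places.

£916.27

With 12 periods per year: i = 0.00891667, n = 24.
PMT = 24400 / ( [(1+0.00891667)^24 − 1] / 0.00891667 ) = 24400 / 26.629732 = 916.2691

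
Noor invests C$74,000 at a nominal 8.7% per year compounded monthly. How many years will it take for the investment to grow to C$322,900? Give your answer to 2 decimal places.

17.00 years

Periodic rate i = 0.087/12 = 0.00725.
(1+i)^n = 322900/74000 = 4.36351, so n = ln 4.36351 / ln 1.00725 = 203.9465 months
= 203.9465/12 years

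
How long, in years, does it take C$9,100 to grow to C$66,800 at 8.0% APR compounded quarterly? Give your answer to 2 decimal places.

25.17 years

Periodic rate i = 0.08/4 = 0.02.
n = ln(66800/9100) / ln(1+0.02) = ln(7.34066) / 0.019803 = 100.6649 quarters
= 100.6649/4 years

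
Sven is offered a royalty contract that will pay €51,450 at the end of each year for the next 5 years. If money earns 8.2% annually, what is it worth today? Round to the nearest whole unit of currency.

€204,347

PV = PMT · [1 − (1+i)^(−n)] / i = 51450 · 3.971752 = 204,346.6257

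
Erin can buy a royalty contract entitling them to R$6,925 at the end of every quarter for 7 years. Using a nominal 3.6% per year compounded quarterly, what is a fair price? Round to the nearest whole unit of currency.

R$170,723

Periodic rate i = 0.036/4 = 0.009; n = 7 × 4 = 28 periods.
PV = 6925 × [1 − (1+0.009)^(−28)] / 0.009 = 6925 × 24.653181 = 170,723.2756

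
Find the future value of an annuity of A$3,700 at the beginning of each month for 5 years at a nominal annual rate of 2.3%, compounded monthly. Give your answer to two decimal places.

A$235,480.84

Periodic rate i = 0.023/12 = 0.00191667; n = 5 × 12 = 60 periods.
Accumulation factor s(60|0.00191667) × (1+i) = 63.643469; FV = 3700 × 63.643469 = 235,480.8369
(annuity-due: payments at period start, so ×(1+i).)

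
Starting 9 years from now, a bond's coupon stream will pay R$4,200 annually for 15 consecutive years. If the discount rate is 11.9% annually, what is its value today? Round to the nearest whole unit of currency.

PV at t=8 (ordinary 15-year annuity): 4200 × a(15|0.119) = 4200 × 6.847389 = 28,759.0358
PV₀ = 28,759.0358 / (1+0.119)^8 = 28,759.0358 / 2.458333 = 11,698.5929

R$11,699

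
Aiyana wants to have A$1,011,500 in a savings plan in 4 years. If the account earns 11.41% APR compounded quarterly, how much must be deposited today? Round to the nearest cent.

A$644,953.27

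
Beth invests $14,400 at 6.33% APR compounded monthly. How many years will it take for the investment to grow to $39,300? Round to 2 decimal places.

15.90 years

Periodic rate i = 0.0633/12 = 0.005275.
n = ln(39300/14400) / ln(1+0.005275) = ln(2.72917) / 0.005261 = 190.8326 months
= 190.8326/12 years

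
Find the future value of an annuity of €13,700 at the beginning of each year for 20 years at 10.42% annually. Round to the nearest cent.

FV = 13700 × [(1+0.1042)^20 − 1] / 0.1042 × (1+i) = 13700 × 66.340006 = 908,858.0799
Payments are at the start of each period, so multiply by (1+i).

€908,858.08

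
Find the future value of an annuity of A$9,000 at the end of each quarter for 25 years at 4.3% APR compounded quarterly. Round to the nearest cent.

Periodic rate i = 0.043/4 = 0.01075; n = 25 × 4 = 100 periods.
FV = PMT · [(1+i)^n − 1] / i = 9000 · 177.975025 = 1,601,775.2281

A$1,601,775.23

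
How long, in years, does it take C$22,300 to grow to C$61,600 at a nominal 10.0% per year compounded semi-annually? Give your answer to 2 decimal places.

Periodic rate i = 0.1/2 = 0.05.
n = ln(61600/22300) / ln(1+0.05) = ln(2.76233) / 0.048790 = 20.8254 half-years
= 20.8254/2 years

10.41 years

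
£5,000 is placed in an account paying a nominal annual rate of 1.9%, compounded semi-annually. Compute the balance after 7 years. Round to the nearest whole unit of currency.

Periodic rate i = 0.019/2 = 0.0095; n = 7 × 2 = 14 periods.
FV = PV·(1+i)^n = 5,000 × 1.141533 = 5,707.6657

£5,708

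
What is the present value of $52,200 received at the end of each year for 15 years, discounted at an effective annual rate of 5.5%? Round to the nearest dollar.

PV = PMT · [1 − (1+i)^(−n)] / i = 52200 · 10.037581 = 523,961.7252

$523,962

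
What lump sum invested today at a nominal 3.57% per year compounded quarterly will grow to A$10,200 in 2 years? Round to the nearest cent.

i = 0.0357/4 = 0.008925 per quarter; n = 2·4 = 8.
PV = 10,200 / (1 + 0.008925)^8 = 10,200 / 1.073671 = 9,500.1203

A$9,500.12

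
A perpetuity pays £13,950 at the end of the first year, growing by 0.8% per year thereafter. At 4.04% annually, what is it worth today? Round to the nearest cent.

PV = PMT / (i − g) = 13950 / (0.0404 − 0.008) = 13950 / 0.032400 = 430,555.5556

£430,555.56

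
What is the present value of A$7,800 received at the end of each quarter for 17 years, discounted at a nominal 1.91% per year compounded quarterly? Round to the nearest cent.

i = 0.0191/4 = 0.004775 per quarter; n = 17·4 = 68.
PV = 7800 × [1 − (1+0.004775)^(−68)] / 0.004775 = 7800 × 57.947043 = 451,986.9355

A$451,986.94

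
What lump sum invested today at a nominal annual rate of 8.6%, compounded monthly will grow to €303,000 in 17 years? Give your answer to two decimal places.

i = 0.086/12 = 0.00716667 per month; n = 17·12 = 204.
PV = FV·(1+i)^(−n) = 303,000 × 0.232984 = 70,594.1121

€70,594.11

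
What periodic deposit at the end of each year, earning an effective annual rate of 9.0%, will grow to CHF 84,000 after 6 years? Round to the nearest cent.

CHF 11,165.26

PMT = 84000 / ( [(1+0.09)^6 − 1] / 0.09 ) = 84000 / 7.523335 = 11,165.2618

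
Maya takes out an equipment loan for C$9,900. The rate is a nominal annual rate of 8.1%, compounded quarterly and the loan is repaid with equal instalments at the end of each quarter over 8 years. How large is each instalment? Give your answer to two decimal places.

C$423.38

i = 0.081/4 = 0.02025 per quarter; n = 8·4 = 32.
PMT = 9900 / ( [1 − (1+0.02025)^(−32)] / 0.02025 ) = 9900 / 23.383296 = 423.3792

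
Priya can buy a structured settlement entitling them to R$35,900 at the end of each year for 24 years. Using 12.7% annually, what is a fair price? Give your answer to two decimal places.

R$266,640.40

PV = PMT · [1 − (1+i)^(−n)] / i = 35900 · 7.427309 = 266,640.4012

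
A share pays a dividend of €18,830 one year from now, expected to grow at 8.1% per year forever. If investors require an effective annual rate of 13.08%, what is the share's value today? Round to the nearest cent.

€378,112.45

PV = D₁/(r − g) = 18830/(0.1308 − 0.081) = 378,112.4498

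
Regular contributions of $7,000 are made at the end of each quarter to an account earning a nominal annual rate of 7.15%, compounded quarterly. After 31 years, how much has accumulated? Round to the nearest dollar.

$3,131,804

With 4 periods per year: i = 0.017875, n = 124.
FV = 7000 × [(1+0.017875)^124 − 1] / 0.017875 = 7000 × 447.400617 = 3,131,804.3202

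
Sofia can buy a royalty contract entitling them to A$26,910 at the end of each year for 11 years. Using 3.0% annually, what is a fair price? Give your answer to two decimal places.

Annuity factor a(11|0.03) = 9.252624; PV = 26910 × 9.252624 = 248,988.1149

A$248,988.11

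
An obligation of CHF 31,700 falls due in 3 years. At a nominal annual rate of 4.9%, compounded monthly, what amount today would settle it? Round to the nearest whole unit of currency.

CHF 27,375

i = 0.049/12 = 0.00408333 per month; n = 3·12 = 36.
Discount factor = (1+0.00408333)^(−36) = 0.863552; PV = 31,700 × 0.863552 = 27,374.6114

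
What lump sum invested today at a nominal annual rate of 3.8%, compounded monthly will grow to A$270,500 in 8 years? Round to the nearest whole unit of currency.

A$199,687

Periodic rate i = 0.038/12 = 0.00316667; n = 8 × 12 = 96 periods.
PV = FV·(1+i)^(−n) = 270,500 × 0.738215 = 199,687.2550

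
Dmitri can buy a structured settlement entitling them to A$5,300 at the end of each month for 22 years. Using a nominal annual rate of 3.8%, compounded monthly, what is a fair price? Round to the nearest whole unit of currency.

A$947,282

i = 0.038/12 = 0.00316667 per month; n = 22·12 = 264.
PV = 5300 × [1 − (1+0.00316667)^(−264)] / 0.00316667 = 5300 × 178.732508 = 947,282.2920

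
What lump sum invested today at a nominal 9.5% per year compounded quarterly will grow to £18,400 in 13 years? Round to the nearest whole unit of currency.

£5,429

With 4 periods per year: i = 0.02375, n = 52.
PV = FV·(1+i)^(−n) = 18,400 × 0.295064 = 5,429.1802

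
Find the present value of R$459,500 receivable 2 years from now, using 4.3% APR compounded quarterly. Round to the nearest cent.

R$421,828.11

With 4 periods per year: i = 0.01075, n = 8.
PV = 459,500 / (1 + 0.01075)^8 = 459,500 / 1.089306 = 421,828.1086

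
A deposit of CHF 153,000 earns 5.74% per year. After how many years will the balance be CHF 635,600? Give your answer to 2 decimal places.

25.52 years

(1+i)^n = 635600/153000 = 4.15425, so n = ln 4.15425 / ln 1.0574 = 25.5161 years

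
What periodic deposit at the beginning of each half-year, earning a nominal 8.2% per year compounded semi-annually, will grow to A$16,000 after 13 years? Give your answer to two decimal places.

A$341.99

i = 0.082/2 = 0.041 per half-year; n = 13·2 = 26.
FV-annuity factor × (1+i) = 46.784598; PMT = 16000 / 46.784598 = 341.9929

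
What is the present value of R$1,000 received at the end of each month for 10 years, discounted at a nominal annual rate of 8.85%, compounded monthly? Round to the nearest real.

i = 0.0885/12 = 0.007375 per month; n = 10·12 = 120.
Annuity factor a(120|0.007375) = 79.449948; PV = 1000 × 79.449948 = 79,449.9480

R$79,450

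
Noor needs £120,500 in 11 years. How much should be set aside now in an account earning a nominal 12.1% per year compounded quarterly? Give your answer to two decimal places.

£32,472.19

Periodic rate i = 0.121/4 = 0.03025; n = 11 × 4 = 44 periods.
Discount factor = (1+0.03025)^(−44) = 0.269479; PV = 120,500 × 0.269479 = 32,472.1935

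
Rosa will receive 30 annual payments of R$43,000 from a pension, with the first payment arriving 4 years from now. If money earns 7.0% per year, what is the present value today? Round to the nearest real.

Value one period before first payment (t=3): 43000 × [1 − (1+0.07)^(−30)] / 0.07 = 43000 × 12.409041 = 533,588.7709
Discount back 3 years: 533,588.7709 × (1+0.07)^(−3) = 533,588.7709 × 0.816298 = 435,567.3808

R$435,567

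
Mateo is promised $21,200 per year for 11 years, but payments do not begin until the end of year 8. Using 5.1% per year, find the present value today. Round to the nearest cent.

$123,666.65

PV at t=7 (ordinary 11-year annuity): 21200 × a(11|0.051) = 21200 × 8.262962 = 175,174.7958
PV₀ = 175,174.7958 / (1+0.051)^7 = 175,174.7958 / 1.416508 = 123,666.6532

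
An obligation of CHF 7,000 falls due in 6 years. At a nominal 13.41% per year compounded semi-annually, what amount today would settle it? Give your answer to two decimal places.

CHF 3,212.78

Periodic rate i = 0.1341/2 = 0.06705; n = 6 × 2 = 12 periods.
Discount factor = (1+0.06705)^(−12) = 0.458968; PV = 7,000 × 0.458968 = 3,212.7786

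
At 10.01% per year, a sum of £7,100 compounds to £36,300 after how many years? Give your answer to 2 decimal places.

n = ln(36300/7100) / ln(1+0.1001) = ln(5.11268) / 0.095401 = 17.1038 years

17.10 years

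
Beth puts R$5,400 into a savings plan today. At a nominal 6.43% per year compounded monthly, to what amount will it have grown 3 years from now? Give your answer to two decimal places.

R$6,545.54

i = 0.0643/12 = 0.00535833 per month; n = 3·12 = 36.
FV = PV·(1+i)^n = 5,400 × 1.212137 = 6,545.5405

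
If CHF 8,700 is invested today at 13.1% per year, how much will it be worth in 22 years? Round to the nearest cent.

CHF 130,525.86

8,700 × (1+0.131)^22 = 8,700 × 15.002972 = 130,525.8593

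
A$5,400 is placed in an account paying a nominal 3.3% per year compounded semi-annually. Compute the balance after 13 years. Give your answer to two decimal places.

A$8,263.91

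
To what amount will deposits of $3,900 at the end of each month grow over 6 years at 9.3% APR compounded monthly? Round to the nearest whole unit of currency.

Periodic rate i = 0.093/12 = 0.00775; n = 6 × 12 = 72 periods.
FV = 3900 × [(1+0.00775)^72 − 1] / 0.00775 = 3900 × 95.925196 = 374,108.2657

$374,108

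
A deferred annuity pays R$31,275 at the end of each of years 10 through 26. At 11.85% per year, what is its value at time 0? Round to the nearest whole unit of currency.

R$81,976

PV at t=9 (ordinary 17-year annuity): 31275 × a(17|0.1185) = 31275 × 7.181429 = 224,599.1925
Discount back 9 years: 224,599.1925 × (1+0.1185)^(−9) = 224,599.1925 × 0.364986 = 81,975.5416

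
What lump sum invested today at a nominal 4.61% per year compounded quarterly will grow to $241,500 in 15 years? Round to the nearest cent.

i = 0.0461/4 = 0.011525 per quarter; n = 15·4 = 60.
Discount factor = (1+0.011525)^(−60) = 0.502809; PV = 241,500 × 0.502809 = 121,428.2906

$121,428.29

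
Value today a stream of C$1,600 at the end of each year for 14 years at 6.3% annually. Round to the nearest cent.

C$14,599.56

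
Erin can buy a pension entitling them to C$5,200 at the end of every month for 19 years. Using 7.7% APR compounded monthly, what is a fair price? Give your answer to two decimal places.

Periodic rate i = 0.077/12 = 0.00641667; n = 19 × 12 = 228 periods.
PV = PMT · [1 − (1+i)^(−n)] / i = 5200 · 119.590859 = 621,872.4685

C$621,872.47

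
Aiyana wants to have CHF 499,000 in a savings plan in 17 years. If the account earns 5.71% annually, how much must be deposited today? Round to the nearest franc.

PV = 499,000 / (1 + 0.0571)^17 = 499,000 / 2.570237 = 194,145.4906

CHF 194,145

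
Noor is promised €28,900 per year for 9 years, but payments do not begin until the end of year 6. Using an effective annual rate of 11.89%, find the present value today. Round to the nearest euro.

PV at t=5 (ordinary 9-year annuity): 28900 × a(9|0.1189) = 28900 × 5.350603 = 154,632.4349
Discount back 5 years: 154,632.4349 × (1+0.1189)^(−5) = 154,632.4349 × 0.570222 = 88,174.7476

€88,175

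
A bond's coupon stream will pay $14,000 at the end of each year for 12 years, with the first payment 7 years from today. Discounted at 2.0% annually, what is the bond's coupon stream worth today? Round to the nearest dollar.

$131,468

PV at t=6 (ordinary 12-year annuity): 14000 × a(12|0.02) = 14000 × 10.575341 = 148,054.7771
PV₀ = 148,054.7771 / (1+0.02)^6 = 148,054.7771 / 1.126162 = 131,468.4051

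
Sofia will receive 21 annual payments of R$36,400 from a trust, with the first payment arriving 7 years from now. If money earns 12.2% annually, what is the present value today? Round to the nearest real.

R$136,216

Value one period before first payment (t=6): 36400 × [1 − (1+0.122)^(−21)] / 0.122 = 36400 × 7.465935 = 271,760.0481
PV₀ = 271,760.0481 / (1+0.122)^6 = 271,760.0481 / 1.995065 = 136,216.1086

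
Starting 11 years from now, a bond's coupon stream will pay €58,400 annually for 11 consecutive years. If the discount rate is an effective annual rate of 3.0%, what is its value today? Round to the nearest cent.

PV at t=10 (ordinary 11-year annuity): 58400 × a(11|0.03) = 58400 × 9.252624 = 540,353.2482
PV₀ = 540,353.2482 / (1+0.03)^10 = 540,353.2482 / 1.343916 = 402,073.5639

€402,073.56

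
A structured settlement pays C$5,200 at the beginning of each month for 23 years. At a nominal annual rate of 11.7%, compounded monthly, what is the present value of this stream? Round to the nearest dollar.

C$501,535

Periodic rate i = 0.117/12 = 0.00975; n = 23 × 12 = 276 periods.
PV = PMT · [1 − (1+i)^(−n)] / i × (1+i) = 5200 · 96.448964 = 501,534.6115
Payments are at the start of each period, so multiply by (1+i).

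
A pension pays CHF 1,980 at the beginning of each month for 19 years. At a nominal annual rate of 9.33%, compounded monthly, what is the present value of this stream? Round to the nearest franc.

CHF 212,746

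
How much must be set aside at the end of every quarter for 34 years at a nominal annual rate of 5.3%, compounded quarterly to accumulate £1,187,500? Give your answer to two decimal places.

With 4 periods per year: i = 0.01325, n = 136.
FV-annuity factor = 376.637570; PMT = 1.1875e+06 / 376.637570 = 3,152.8984

£3,152.90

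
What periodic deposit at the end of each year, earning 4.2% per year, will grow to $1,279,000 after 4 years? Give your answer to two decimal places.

$300,296.06

FV-annuity factor = 4.259130; PMT = 1.279e+06 / 4.259130 = 300,296.0637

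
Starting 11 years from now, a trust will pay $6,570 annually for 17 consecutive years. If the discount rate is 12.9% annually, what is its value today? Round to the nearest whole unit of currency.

$13,213

PV at t=10 (ordinary 17-year annuity): 6570 × a(17|0.129) = 6570 × 6.766536 = 44,456.1438
PV₀ = 44,456.1438 / (1+0.129)^10 = 44,456.1438 / 3.364646 = 13,212.7242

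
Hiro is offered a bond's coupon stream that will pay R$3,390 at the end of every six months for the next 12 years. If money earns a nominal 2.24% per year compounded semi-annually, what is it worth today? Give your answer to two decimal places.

With 2 periods per year: i = 0.0112, n = 24.
PV = 3390 × [1 − (1+0.0112)^(−24)] / 0.0112 = 3390 × 20.942954 = 70,996.6144

R$70,996.61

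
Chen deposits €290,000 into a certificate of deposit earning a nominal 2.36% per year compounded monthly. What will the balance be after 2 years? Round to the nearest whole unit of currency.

€304,002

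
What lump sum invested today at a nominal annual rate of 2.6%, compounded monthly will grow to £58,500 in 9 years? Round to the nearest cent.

£46,306.39

With 12 periods per year: i = 0.00216667, n = 108.
Discount factor = (1+0.00216667)^(−108) = 0.791562; PV = 58,500 × 0.791562 = 46,306.3865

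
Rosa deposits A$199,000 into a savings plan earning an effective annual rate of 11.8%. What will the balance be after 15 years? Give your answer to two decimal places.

A$1,060,425.42

FV = 199,000 × (1 + 0.118)^15 = 1,060,425.4195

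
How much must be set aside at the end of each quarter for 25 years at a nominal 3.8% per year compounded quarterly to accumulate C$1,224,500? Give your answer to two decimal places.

C$7,389.90

Periodic rate i = 0.038/4 = 0.0095; n = 25 × 4 = 100 periods.
PMT = 1.2245e+06 / ( [(1+0.0095)^100 − 1] / 0.0095 ) = 1.2245e+06 / 165.699050 = 7,389.9036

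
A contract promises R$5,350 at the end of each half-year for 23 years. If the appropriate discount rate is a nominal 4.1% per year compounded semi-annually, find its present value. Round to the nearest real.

R$158,363

With 2 periods per year: i = 0.0205, n = 46.
PV = PMT · [1 − (1+i)^(−n)] / i = 5350 · 29.600527 = 158,362.8177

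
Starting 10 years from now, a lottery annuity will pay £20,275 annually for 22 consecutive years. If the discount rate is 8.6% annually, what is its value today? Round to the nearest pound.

£93,930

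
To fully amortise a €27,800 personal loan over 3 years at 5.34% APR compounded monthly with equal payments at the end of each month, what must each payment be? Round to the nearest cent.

i = 0.0534/12 = 0.00445 per month; n = 3·12 = 36.
PMT = 27800 / ( [1 − (1+0.00445)^(−36)] / 0.00445 ) = 27800 / 33.196356 = 837.4413

€837.44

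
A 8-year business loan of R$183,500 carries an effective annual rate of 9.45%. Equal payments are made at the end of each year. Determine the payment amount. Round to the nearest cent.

R$33,710.28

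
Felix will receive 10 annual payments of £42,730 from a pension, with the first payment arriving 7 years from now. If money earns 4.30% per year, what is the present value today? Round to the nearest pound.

£265,237

PV at t=6 (ordinary 10-year annuity): 42730 × a(10|0.043) = 42730 × 7.991107 = 341,460.0188
PV₀ = 341,460.0188 / (1+0.043)^6 = 341,460.0188 / 1.287377 = 265,236.9403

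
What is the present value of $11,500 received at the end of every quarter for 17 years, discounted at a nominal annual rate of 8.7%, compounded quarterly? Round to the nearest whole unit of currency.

$406,330

i = 0.087/4 = 0.02175 per quarter; n = 17·4 = 68.
Annuity factor a(68|0.02175) = 35.333013; PV = 11500 × 35.333013 = 406,329.6551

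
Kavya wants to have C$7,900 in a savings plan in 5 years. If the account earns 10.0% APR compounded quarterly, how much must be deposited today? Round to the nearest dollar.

With 4 periods per year: i = 0.025, n = 20.
Discount factor = (1+0.025)^(−20) = 0.610271; PV = 7,900 × 0.610271 = 4,821.1404

C$4,821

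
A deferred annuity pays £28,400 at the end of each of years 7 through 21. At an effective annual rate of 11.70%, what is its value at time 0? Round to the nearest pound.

Value one period before first payment (t=6): 28400 × [1 − (1+0.117)^(−15)] / 0.117 = 28400 × 6.921398 = 196,567.6997
Discount back 6 years: 196,567.6997 × (1+0.117)^(−6) = 196,567.6997 × 0.514850 = 101,202.9371

£101,203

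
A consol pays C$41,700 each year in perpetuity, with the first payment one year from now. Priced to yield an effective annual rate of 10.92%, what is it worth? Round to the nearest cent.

C$381,868.13

PV = PMT / i = 41700 / 0.1092 = 381,868.1319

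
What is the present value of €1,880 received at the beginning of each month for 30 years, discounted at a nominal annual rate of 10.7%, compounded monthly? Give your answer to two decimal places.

Periodic rate i = 0.107/12 = 0.00891667; n = 30 × 12 = 360 periods.
PV = 1880 × [1 − (1+0.00891667)^(−360)] / 0.00891667 × (1+i) = 1880 × 108.517772 = 204,013.4122
Payments are at the start of each period, so multiply by (1+i).

€204,013.41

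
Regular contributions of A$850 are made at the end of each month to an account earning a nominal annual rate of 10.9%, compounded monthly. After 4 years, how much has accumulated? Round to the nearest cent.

With 12 periods per year: i = 0.00908333, n = 48.
FV = 850 × [(1+0.00908333)^48 − 1] / 0.00908333 = 850 × 59.831324 = 50,856.6256

A$50,856.63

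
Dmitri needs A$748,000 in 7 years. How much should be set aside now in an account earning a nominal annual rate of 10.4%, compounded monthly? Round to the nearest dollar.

A$362,324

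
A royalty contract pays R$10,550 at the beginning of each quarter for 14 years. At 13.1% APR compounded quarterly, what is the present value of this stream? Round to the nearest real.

i = 0.131/4 = 0.03275 per quarter; n = 14·4 = 56.
Annuity factor a(56|0.03275) × (1+i) = 26.345724; PV = 10550 × 26.345724 = 277,947.3842
(annuity-due: payments at period start, so ×(1+i).)

R$277,947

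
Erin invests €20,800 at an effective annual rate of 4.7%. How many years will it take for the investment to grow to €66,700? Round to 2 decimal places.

25.37 years

(1+i)^n = 66700/20800 = 3.20673, so n = ln 3.20673 / ln 1.047 = 25.3708 years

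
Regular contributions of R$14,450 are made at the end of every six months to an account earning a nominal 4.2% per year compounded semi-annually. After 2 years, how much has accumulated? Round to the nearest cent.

Periodic rate i = 0.042/2 = 0.021; n = 2 × 2 = 4 periods.
FV = 14450 × [(1+0.021)^4 − 1] / 0.021 = 14450 × 4.127773 = 59,646.3236

R$59,646.32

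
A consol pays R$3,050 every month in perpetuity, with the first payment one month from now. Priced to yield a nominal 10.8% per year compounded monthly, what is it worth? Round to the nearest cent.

R$338,888.89

Periodic rate i = 0.108/12 = 0.009.
PV = PMT / i = 3050 / 0.009 = 338,888.8889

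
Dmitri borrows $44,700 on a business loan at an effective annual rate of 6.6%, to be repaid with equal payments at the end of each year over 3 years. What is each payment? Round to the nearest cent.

PMT = 44700 / ( [1 − (1+0.066)^(−3)] / 0.066 ) = 44700 / 2.643614 = 16,908.6731

$16,908.67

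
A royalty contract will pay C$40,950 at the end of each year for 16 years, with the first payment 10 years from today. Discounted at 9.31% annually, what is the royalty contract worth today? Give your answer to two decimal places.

PV at t=9 (ordinary 16-year annuity): 40950 × a(16|0.0931) = 40950 × 8.155951 = 333,986.2050
Discount back 9 years: 333,986.2050 × (1+0.0931)^(−9) = 333,986.2050 × 0.448808 = 149,895.8055

C$149,895.81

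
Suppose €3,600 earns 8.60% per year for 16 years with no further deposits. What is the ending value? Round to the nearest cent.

€13,476.58

3,600 × (1+0.086)^16 = 3,600 × 3.743495 = 13,476.5803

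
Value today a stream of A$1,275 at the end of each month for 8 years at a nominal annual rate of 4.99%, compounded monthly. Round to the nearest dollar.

A$100,749

With 12 periods per year: i = 0.00415833, n = 96.
PV = 1275 × [1 − (1+0.00415833)^(−96)] / 0.00415833 = 1275 × 79.019153 = 100,749.4205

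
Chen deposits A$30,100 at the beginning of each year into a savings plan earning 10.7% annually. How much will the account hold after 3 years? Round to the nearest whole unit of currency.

FV = PMT · [(1+i)^n − 1] / i × (1+i) = 30100 · 3.689021 = 111,039.5334
(annuity-due: payments at period start, so ×(1+i).)

A$111,040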